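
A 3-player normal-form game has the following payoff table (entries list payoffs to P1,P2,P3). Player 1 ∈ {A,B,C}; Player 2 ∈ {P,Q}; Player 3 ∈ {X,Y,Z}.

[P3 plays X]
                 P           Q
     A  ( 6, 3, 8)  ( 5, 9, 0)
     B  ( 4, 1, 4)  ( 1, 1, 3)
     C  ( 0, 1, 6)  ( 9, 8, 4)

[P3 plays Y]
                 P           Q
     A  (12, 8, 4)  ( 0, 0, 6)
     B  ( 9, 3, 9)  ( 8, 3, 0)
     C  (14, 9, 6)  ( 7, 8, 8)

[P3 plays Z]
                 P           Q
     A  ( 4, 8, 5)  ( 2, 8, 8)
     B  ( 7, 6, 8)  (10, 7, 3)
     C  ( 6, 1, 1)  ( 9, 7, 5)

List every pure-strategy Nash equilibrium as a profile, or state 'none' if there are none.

PSNE = {(B,Q,Z), (C,P,Y)}

(A,P,X): not NE [P2→Q gives 9>3]
(A,P,Y): not NE [P1→C gives 14>12; P3→X gives 8>4]
(A,P,Z): not NE [P1→B gives 7>4; P3→X gives 8>5]
(A,Q,X): not NE [P1→C gives 9>5; P3→Z gives 8>0]
(A,Q,Y): not NE [P1→B gives 8>0; P2→P gives 8>0; P3→Z gives 8>6]
(A,Q,Z): not NE [P1→B gives 10>2]
(B,P,X): not NE [P1→A gives 6>4; P3→Y gives 9>4]
(B,P,Y): not NE [P1→C gives 14>9]
(B,P,Z): not NE [P2→Q gives 7>6; P3→Y gives 9>8]
(B,Q,X): not NE [P1→C gives 9>1]
(B,Q,Y): not NE [P3→Z gives 3>0]
(B,Q,Z): NE
(C,P,X): not NE [P1→A gives 6>0; P2→Q gives 8>1]
(C,P,Y): NE
(C,P,Z): not NE [P1→B gives 7>6; P2→Q gives 7>1; P3→Y gives 6>1]
(C,Q,X): not NE [P3→Y gives 8>4]
(C,Q,Y): not NE [P1→B gives 8>7; P2→P gives 9>8]
(C,Q,Z): not NE [P1→B gives 10>9; P3→Y gives 8>5]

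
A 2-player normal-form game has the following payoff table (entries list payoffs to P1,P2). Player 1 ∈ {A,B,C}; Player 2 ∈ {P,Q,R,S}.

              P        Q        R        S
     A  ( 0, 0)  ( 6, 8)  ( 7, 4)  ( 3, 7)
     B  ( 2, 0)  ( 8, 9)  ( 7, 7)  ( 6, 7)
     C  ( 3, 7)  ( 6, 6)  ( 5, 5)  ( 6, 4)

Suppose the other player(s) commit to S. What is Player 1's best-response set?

u_1(A vs S) = 3
u_1(B vs S) = 6
u_1(C vs S) = 6
max payoff 6 at {B,C}

BR_1 = {B,C}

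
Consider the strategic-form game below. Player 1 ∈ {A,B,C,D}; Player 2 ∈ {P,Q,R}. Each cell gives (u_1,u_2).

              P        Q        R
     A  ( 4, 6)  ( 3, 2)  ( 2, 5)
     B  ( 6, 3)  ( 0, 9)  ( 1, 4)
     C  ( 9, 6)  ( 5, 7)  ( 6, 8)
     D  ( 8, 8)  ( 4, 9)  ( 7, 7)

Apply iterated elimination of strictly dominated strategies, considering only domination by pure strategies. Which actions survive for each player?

Survivors P1:{C,D} P2:{Q,R}

P1 drop A (C beats it: P:9>4 Q:5>3 R:6>2)
P1 drop B (C beats it: P:9>6 Q:5>0 R:6>1)
P2 drop P (Q beats it: C:7>6 D:9>8)
P1→{C,D} P2→{Q,R}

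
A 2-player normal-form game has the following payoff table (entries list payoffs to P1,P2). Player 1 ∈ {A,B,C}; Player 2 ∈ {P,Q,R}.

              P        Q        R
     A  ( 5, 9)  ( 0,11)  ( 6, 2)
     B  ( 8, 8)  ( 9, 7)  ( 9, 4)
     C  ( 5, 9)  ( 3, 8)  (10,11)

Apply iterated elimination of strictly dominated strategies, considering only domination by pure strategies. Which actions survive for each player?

Remaining: P1:{B,C} P2:{P,R}

P1 drop A (B beats it: P:8>5 Q:9>0 R:9>6)
P2 drop Q (P beats it: B:8>7 C:9>8)
P1→{B,C} P2→{P,R}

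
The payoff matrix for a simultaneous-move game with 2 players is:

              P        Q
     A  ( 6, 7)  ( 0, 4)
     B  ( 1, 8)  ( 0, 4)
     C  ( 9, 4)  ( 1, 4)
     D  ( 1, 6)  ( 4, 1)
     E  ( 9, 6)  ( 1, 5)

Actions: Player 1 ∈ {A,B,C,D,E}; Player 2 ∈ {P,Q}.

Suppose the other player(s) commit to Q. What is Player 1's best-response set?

argmax u_1 = {D}

u_1(A vs Q) = 0
u_1(B vs Q) = 0
u_1(C vs Q) = 1
u_1(D vs Q) = 4
u_1(E vs Q) = 1
max payoff 4 at {D}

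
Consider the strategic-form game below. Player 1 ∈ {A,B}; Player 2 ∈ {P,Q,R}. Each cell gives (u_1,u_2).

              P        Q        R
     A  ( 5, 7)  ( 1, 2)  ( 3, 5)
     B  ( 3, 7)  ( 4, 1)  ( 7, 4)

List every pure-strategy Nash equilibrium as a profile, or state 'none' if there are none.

Nash profiles: (A,P)

(A,P): NE
(A,Q): not NE [P1→B gives 4>1; P2→P gives 7>2]
(A,R): not NE [P1→B gives 7>3; P2→P gives 7>5]
(B,P): not NE [P1→A gives 5>3]
(B,Q): not NE [P2→P gives 7>1]
(B,R): not NE [P2→P gives 7>4]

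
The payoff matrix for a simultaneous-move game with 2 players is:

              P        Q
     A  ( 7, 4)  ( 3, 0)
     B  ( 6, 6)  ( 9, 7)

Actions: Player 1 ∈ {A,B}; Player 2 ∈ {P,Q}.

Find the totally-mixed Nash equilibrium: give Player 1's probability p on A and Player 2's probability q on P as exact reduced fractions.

(p,q) = (1/5, 6/7)

P1 indiff ⇒ q·7+(1-q)·3 = q·6+(1-q)·9 ⇒ q(1) = (1-q)(6) ⇒ q = 6/7
P2 indiff ⇒ p·4+(1-p)·6 = p·0+(1-p)·7 ⇒ p(4) = (1-p)(1) ⇒ p = 1/5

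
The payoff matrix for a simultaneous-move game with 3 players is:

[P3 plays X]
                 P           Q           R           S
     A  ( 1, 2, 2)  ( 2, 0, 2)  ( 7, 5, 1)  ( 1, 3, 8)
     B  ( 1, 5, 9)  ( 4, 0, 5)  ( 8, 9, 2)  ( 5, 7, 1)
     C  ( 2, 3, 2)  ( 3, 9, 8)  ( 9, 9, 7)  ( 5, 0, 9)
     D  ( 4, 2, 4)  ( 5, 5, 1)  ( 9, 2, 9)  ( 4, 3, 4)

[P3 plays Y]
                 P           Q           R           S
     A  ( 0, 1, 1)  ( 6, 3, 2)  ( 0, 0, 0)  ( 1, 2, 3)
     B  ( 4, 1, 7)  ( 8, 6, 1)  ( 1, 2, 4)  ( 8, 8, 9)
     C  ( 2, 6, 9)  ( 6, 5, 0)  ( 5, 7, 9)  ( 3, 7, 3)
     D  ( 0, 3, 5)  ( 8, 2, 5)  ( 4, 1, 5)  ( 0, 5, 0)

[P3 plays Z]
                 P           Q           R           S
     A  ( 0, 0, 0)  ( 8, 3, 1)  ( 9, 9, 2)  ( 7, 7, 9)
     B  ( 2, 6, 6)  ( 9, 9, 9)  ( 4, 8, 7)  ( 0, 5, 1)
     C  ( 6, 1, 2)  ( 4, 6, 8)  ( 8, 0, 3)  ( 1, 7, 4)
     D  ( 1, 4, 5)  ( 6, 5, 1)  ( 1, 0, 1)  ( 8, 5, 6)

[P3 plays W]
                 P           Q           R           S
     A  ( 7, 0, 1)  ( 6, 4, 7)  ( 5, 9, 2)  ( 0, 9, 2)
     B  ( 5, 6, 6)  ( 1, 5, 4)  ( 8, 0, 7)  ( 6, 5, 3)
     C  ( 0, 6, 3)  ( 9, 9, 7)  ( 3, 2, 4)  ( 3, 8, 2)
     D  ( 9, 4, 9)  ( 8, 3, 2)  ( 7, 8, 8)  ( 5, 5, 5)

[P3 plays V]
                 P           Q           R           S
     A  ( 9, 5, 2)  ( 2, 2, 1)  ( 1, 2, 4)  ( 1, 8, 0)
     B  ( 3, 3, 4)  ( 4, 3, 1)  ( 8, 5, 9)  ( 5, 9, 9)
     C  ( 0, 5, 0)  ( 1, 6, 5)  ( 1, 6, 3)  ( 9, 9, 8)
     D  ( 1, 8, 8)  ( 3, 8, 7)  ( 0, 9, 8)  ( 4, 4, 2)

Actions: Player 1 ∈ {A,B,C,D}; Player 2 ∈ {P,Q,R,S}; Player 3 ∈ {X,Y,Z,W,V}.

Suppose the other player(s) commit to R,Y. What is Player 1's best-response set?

u_1(A vs R,Y) = 0
u_1(B vs R,Y) = 1
u_1(C vs R,Y) = 5
u_1(D vs R,Y) = 4
max payoff 5 at {C}

argmax u_1 = {C}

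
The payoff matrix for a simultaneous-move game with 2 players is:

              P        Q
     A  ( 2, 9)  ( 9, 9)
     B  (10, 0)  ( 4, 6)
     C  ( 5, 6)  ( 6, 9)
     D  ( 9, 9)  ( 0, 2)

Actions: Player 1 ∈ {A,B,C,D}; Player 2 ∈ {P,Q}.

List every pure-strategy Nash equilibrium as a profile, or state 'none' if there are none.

NE set: (A,Q)

(A,P): not NE [P1→B gives 10>2]
(A,Q): NE
(B,P): not NE [P2→Q gives 6>0]
(B,Q): not NE [P1→A gives 9>4]
(C,P): not NE [P1→B gives 10>5; P2→Q gives 9>6]
(C,Q): not NE [P1→A gives 9>6]
(D,P): not NE [P1→B gives 10>9]
(D,Q): not NE [P1→A gives 9>0; P2→P gives 9>2]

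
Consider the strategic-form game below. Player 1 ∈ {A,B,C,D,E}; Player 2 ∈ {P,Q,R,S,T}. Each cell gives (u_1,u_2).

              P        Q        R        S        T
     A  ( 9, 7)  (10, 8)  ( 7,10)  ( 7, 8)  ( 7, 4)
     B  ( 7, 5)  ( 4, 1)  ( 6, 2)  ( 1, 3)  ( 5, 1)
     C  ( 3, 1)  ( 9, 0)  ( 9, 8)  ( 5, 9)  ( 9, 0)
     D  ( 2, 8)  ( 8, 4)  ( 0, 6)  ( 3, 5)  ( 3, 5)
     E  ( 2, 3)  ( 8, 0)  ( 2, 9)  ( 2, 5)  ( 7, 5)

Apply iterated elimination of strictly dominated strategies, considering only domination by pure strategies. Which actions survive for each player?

P1 drop B (A beats it: P:9>7 Q:10>4 R:7>6 S:7>1 T:7>5)
P1 drop D (A beats it: P:9>2 Q:10>8 R:7>0 S:7>3 T:7>3)
P1 drop E (C beats it: P:3>2 Q:9>8 R:9>2 S:5>2 T:9>7)
P2 drop P (R beats it: A:10>7 C:8>1)
P2 drop Q (R beats it: A:10>8 C:8>0)
P2 drop T (R beats it: A:10>4 C:8>0)
P1→{A,C} P2→{R,S}

Survivors P1:{A,C} P2:{R,S}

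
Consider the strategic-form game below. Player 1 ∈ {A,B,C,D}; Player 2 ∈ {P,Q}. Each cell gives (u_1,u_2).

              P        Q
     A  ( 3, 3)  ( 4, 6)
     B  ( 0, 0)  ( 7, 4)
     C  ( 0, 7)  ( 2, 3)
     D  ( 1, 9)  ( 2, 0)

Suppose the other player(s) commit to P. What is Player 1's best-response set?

u_1(A vs P) = 3
u_1(B vs P) = 0
u_1(C vs P) = 0
u_1(D vs P) = 1
max payoff 3 at {A}

BR_1 = {A}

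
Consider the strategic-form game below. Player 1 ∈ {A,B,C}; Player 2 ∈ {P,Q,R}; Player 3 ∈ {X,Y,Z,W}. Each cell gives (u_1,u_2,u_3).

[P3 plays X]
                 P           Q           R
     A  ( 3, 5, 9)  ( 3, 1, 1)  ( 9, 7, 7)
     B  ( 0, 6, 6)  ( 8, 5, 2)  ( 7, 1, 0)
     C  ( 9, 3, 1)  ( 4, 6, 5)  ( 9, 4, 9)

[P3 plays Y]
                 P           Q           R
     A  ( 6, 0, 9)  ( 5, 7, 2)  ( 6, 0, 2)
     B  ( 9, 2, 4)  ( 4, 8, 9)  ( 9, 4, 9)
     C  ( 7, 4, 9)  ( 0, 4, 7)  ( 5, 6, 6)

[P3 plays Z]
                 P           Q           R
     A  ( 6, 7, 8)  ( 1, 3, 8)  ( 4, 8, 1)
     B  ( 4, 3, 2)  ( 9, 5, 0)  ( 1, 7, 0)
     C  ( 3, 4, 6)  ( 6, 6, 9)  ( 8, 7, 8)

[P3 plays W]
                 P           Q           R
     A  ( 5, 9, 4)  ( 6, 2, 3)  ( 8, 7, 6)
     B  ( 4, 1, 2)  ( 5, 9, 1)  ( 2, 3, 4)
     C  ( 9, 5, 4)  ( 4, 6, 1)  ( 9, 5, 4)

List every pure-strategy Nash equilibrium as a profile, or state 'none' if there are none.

(A,P,X): not NE [P1→C gives 9>3; P2→R gives 7>5]
(A,P,Y): not NE [P1→B gives 9>6; P2→Q gives 7>0]
(A,P,Z): not NE [P2→R gives 8>7; P3→Y gives 9>8]
(A,P,W): not NE [P1→C gives 9>5; P3→Y gives 9>4]
(A,Q,X): not NE [P1→B gives 8>3; P2→R gives 7>1; P3→Z gives 8>1]
(A,Q,Y): not NE [P3→Z gives 8>2]
(A,Q,Z): not NE [P1→B gives 9>1; P2→R gives 8>3]
(A,Q,W): not NE [P2→P gives 9>2; P3→Z gives 8>3]
(A,R,X): NE
(A,R,Y): not NE [P1→B gives 9>6; P2→Q gives 7>0; P3→X gives 7>2]
(A,R,Z): not NE [P1→C gives 8>4; P3→X gives 7>1]
(A,R,W): not NE [P1→C gives 9>8; P2→P gives 9>7; P3→X gives 7>6]
(B,P,X): not NE [P1→C gives 9>0]
(B,P,Y): not NE [P2→Q gives 8>2; P3→X gives 6>4]
(B,P,Z): not NE [P1→A gives 6>4; P2→R gives 7>3; P3→X gives 6>2]
(B,P,W): not NE [P1→C gives 9>4; P2→Q gives 9>1; P3→X gives 6>2]
(B,Q,X): not NE [P2→P gives 6>5; P3→Y gives 9>2]
(B,Q,Y): not NE [P1→A gives 5>4]
(B,Q,Z): not NE [P2→R gives 7>5; P3→Y gives 9>0]
(B,Q,W): not NE [P1→A gives 6>5; P3→Y gives 9>1]
(B,R,X): not NE [P1→C gives 9>7; P2→P gives 6>1; P3→Y gives 9>0]
(B,R,Y): not NE [P2→Q gives 8>4]
(B,R,Z): not NE [P1→C gives 8>1; P3→Y gives 9>0]
(B,R,W): not NE [P1→C gives 9>2; P2→Q gives 9>3; P3→Y gives 9>4]
(C,P,X): not NE [P2→Q gives 6>3; P3→Y gives 9>1]
(C,P,Y): not NE [P1→B gives 9>7; P2→R gives 6>4]
(C,P,Z): not NE [P1→A gives 6>3; P2→R gives 7>4; P3→Y gives 9>6]
(C,P,W): not NE [P2→Q gives 6>5; P3→Y gives 9>4]
(C,Q,X): not NE [P1→B gives 8>4; P3→Z gives 9>5]
(C,Q,Y): not NE [P1→A gives 5>0; P2→R gives 6>4; P3→Z gives 9>7]
(C,Q,Z): not NE [P1→B gives 9>6; P2→R gives 7>6]
(C,Q,W): not NE [P1→A gives 6>4; P3→Z gives 9>1]
(C,R,X): not NE [P2→Q gives 6>4]
(C,R,Y): not NE [P1→B gives 9>5; P3→X gives 9>6]
(C,R,Z): not NE [P3→X gives 9>8]
(C,R,W): not NE [P2→Q gives 6>5; P3→X gives 9>4]

NE set: (A,R,X)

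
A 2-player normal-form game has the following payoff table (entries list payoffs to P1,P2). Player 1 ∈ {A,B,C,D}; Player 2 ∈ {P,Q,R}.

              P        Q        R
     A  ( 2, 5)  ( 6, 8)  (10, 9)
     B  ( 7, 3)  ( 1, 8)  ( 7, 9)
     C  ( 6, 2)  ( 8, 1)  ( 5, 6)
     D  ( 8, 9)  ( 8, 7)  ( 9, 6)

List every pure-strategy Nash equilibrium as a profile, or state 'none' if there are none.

PSNE = {(A,R), (D,P)}

(A,P): not NE [P1→D gives 8>2; P2→R gives 9>5]
(A,Q): not NE [P1→D gives 8>6; P2→R gives 9>8]
(A,R): NE
(B,P): not NE [P1→D gives 8>7; P2→R gives 9>3]
(B,Q): not NE [P1→D gives 8>1; P2→R gives 9>8]
(B,R): not NE [P1→A gives 10>7]
(C,P): not NE [P1→D gives 8>6; P2→R gives 6>2]
(C,Q): not NE [P2→R gives 6>1]
(C,R): not NE [P1→A gives 10>5]
(D,P): NE
(D,Q): not NE [P2→P gives 9>7]
(D,R): not NE [P1→A gives 10>9; P2→P gives 9>6]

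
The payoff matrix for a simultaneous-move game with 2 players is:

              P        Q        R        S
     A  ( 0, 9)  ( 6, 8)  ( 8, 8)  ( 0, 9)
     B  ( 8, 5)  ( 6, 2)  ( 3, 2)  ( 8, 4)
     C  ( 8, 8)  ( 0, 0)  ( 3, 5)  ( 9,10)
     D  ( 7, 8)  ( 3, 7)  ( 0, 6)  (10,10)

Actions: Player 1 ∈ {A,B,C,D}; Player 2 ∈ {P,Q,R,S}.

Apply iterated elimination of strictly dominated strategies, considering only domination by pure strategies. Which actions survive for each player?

IESDS → P1:{B,C,D} P2:{P,S}

P2 drop Q (P beats it: A:9>8 B:5>2 C:8>0 D:8>7)
P2 drop R (P beats it: A:9>8 B:5>2 C:8>5 D:8>6)
P1 drop A (B beats it: P:8>0 S:8>0)
P1→{B,C,D} P2→{P,S}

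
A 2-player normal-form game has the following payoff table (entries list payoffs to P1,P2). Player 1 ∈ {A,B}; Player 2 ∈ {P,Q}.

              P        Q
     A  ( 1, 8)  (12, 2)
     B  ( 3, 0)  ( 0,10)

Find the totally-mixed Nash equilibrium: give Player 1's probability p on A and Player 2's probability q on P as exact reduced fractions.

(p,q) = (5/8, 6/7)

P1 indiff ⇒ q·1+(1-q)·12 = q·3+(1-q)·0 ⇒ q(-2) = (1-q)(-12) ⇒ q = 6/7
P2 indiff ⇒ p·8+(1-p)·0 = p·2+(1-p)·10 ⇒ p(6) = (1-p)(10) ⇒ p = 5/8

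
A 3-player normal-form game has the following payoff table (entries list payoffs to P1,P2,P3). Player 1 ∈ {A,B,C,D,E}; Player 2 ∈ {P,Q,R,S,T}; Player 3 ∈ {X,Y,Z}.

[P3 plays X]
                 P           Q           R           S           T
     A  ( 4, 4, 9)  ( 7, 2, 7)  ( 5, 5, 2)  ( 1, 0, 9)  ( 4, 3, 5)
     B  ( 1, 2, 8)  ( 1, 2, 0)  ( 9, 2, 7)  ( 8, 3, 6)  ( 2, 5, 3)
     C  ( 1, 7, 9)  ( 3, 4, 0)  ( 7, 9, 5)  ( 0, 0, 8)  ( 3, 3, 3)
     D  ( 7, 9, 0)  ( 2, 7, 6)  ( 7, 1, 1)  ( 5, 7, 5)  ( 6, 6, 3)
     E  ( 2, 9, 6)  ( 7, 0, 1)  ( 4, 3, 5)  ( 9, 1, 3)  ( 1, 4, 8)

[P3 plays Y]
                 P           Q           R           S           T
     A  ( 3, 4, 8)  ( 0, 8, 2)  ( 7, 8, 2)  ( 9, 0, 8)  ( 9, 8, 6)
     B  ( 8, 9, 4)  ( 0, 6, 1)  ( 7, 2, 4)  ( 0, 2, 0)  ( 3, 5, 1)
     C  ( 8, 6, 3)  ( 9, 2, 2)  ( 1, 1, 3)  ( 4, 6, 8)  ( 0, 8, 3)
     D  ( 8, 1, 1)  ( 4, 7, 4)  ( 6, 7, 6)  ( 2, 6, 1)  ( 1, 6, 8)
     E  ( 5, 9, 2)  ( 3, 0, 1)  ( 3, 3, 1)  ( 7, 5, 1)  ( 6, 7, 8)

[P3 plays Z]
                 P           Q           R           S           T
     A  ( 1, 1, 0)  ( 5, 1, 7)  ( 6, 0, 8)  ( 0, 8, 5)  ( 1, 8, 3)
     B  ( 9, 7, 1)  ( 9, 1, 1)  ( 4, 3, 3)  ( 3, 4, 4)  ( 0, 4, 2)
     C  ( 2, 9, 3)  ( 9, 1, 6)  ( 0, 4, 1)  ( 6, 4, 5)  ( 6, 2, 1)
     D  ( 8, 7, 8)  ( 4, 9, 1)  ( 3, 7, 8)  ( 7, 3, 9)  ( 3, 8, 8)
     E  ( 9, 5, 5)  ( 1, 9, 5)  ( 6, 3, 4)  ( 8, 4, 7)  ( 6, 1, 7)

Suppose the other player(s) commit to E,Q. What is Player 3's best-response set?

u_3(X vs E,Q) = 1
u_3(Y vs E,Q) = 1
u_3(Z vs E,Q) = 5
max payoff 5 at {Z}

P3 best: {Z}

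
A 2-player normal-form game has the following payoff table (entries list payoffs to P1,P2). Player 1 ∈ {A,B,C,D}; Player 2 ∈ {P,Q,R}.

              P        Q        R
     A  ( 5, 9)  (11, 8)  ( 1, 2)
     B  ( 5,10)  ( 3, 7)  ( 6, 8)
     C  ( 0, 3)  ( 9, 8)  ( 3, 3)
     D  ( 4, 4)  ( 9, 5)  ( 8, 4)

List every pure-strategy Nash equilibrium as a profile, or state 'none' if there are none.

Nash profiles: (A,P), (B,P)

(A,P): NE
(A,Q): not NE [P2→P gives 9>8]
(A,R): not NE [P1→D gives 8>1; P2→P gives 9>2]
(B,P): NE
(B,Q): not NE [P1→A gives 11>3; P2→P gives 10>7]
(B,R): not NE [P1→D gives 8>6; P2→P gives 10>8]
(C,P): not NE [P1→B gives 5>0; P2→Q gives 8>3]
(C,Q): not NE [P1→A gives 11>9]
(C,R): not NE [P1→D gives 8>3; P2→Q gives 8>3]
(D,P): not NE [P1→B gives 5>4; P2→Q gives 5>4]
(D,Q): not NE [P1→A gives 11>9]
(D,R): not NE [P2→Q gives 5>4]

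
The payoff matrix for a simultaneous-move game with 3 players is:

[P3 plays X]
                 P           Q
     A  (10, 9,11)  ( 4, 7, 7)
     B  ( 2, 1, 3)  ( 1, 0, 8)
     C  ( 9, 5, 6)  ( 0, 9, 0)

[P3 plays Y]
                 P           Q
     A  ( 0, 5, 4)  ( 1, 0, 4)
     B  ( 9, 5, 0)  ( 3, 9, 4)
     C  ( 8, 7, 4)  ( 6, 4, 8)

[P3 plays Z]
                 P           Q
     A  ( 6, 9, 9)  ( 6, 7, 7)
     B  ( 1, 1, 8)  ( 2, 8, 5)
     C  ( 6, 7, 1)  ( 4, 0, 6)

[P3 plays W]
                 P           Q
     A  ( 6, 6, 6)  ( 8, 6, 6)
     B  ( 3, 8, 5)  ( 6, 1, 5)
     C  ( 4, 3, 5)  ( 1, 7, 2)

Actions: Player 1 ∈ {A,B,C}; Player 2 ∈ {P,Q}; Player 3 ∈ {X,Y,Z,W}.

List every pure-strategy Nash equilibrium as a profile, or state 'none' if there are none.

(A,P,X): NE
(A,P,Y): not NE [P1→B gives 9>0; P3→X gives 11>4]
(A,P,Z): not NE [P3→X gives 11>9]
(A,P,W): not NE [P3→X gives 11>6]
(A,Q,X): not NE [P2→P gives 9>7]
(A,Q,Y): not NE [P1→C gives 6>1; P2→P gives 5>0; P3→Z gives 7>4]
(A,Q,Z): not NE [P2→P gives 9>7]
(A,Q,W): not NE [P3→Z gives 7>6]
(B,P,X): not NE [P1→A gives 10>2; P3→Z gives 8>3]
(B,P,Y): not NE [P2→Q gives 9>5; P3→Z gives 8>0]
(B,P,Z): not NE [P1→C gives 6>1; P2→Q gives 8>1]
(B,P,W): not NE [P1→A gives 6>3; P3→Z gives 8>5]
(B,Q,X): not NE [P1→A gives 4>1; P2→P gives 1>0]
(B,Q,Y): not NE [P1→C gives 6>3; P3→X gives 8>4]
(B,Q,Z): not NE [P1→A gives 6>2; P3→X gives 8>5]
(B,Q,W): not NE [P1→A gives 8>6; P2→P gives 8>1; P3→X gives 8>5]
(C,P,X): not NE [P1→A gives 10>9; P2→Q gives 9>5]
(C,P,Y): not NE [P1→B gives 9>8; P3→X gives 6>4]
(C,P,Z): not NE [P3→X gives 6>1]
(C,P,W): not NE [P1→A gives 6>4; P2→Q gives 7>3; P3→X gives 6>5]
(C,Q,X): not NE [P1→A gives 4>0; P3→Y gives 8>0]
(C,Q,Y): not NE [P2→P gives 7>4]
(C,Q,Z): not NE [P1→A gives 6>4; P2→P gives 7>0; P3→Y gives 8>6]
(C,Q,W): not NE [P1→A gives 8>1; P3→Y gives 8>2]

NE set: (A,P,X)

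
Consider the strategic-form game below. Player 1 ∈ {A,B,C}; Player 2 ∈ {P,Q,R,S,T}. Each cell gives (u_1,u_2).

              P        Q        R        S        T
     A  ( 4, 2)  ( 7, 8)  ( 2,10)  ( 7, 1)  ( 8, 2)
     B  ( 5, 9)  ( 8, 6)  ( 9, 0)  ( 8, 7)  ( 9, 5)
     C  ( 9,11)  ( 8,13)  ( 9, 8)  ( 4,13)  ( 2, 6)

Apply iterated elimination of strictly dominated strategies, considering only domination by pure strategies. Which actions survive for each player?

Survivors P1:{B,C} P2:{P,Q,S}

P1 drop A (B beats it: P:5>4 Q:8>7 R:9>2 S:8>7 T:9>8)
P2 drop R (P beats it: B:9>0 C:11>8)
P2 drop T (P beats it: B:9>5 C:11>6)
P1→{B,C} P2→{P,Q,S}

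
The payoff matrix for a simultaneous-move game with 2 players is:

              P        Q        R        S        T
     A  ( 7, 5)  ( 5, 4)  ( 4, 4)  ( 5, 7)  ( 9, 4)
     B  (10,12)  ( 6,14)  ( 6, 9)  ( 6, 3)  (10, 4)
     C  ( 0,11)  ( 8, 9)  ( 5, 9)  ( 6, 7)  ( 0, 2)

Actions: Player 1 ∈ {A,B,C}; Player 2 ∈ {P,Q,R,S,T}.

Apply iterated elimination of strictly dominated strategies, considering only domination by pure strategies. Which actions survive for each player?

P1 drop A (B beats it: P:10>7 Q:6>5 R:6>4 S:6>5 T:10>9)
P2 drop R (P beats it: B:12>9 C:11>9)
P2 drop S (P beats it: B:12>3 C:11>7)
P2 drop T (P beats it: B:12>4 C:11>2)
P1→{B,C} P2→{P,Q}

Remaining: P1:{B,C} P2:{P,Q}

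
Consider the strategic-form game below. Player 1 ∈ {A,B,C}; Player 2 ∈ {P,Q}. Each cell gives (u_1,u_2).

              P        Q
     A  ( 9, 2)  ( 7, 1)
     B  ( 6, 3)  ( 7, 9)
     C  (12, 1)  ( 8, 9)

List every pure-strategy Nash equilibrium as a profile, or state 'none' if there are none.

(A,P): not NE [P1→C gives 12>9]
(A,Q): not NE [P1→C gives 8>7; P2→P gives 2>1]
(B,P): not NE [P1→C gives 12>6; P2→Q gives 9>3]
(B,Q): not NE [P1→C gives 8>7]
(C,P): not NE [P2→Q gives 9>1]
(C,Q): NE

Nash profiles: (C,Q)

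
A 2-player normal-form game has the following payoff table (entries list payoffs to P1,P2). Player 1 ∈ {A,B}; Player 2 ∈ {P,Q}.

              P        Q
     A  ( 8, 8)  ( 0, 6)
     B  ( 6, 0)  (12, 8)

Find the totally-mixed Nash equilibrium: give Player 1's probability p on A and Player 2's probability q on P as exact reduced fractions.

P1 indiff ⇒ q·8+(1-q)·0 = q·6+(1-q)·12 ⇒ q(2) = (1-q)(12) ⇒ q = 6/7
P2 indiff ⇒ p·8+(1-p)·0 = p·6+(1-p)·8 ⇒ p(2) = (1-p)(8) ⇒ p = 4/5

P1 mixes 4/5 on A; P2 mixes 6/7 on P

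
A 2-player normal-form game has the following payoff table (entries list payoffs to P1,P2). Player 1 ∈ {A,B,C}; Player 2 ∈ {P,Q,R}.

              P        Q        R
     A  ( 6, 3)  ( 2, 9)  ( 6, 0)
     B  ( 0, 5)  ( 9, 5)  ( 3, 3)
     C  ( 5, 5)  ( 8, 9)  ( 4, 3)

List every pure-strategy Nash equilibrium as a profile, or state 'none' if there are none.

Nash profiles: (B,Q)

(A,P): not NE [P2→Q gives 9>3]
(A,Q): not NE [P1→B gives 9>2]
(A,R): not NE [P2→Q gives 9>0]
(B,P): not NE [P1→A gives 6>0]
(B,Q): NE
(B,R): not NE [P1→A gives 6>3; P2→Q gives 5>3]
(C,P): not NE [P1→A gives 6>5; P2→Q gives 9>5]
(C,Q): not NE [P1→B gives 9>8]
(C,R): not NE [P1→A gives 6>4; P2→Q gives 9>3]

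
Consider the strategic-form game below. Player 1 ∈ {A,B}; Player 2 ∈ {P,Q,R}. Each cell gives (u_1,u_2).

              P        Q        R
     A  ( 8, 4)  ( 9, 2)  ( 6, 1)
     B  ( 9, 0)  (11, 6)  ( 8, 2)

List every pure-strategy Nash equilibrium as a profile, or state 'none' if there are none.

NE set: (B,Q)

(A,P): not NE [P1→B gives 9>8]
(A,Q): not NE [P1→B gives 11>9; P2→P gives 4>2]
(A,R): not NE [P1→B gives 8>6; P2→P gives 4>1]
(B,P): not NE [P2→Q gives 6>0]
(B,Q): NE
(B,R): not NE [P2→Q gives 6>2]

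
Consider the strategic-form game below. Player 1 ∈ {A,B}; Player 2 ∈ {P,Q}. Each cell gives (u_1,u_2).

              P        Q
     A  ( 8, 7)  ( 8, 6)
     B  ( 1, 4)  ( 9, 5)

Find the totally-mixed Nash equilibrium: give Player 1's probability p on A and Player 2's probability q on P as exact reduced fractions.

p=1/2, q=1/8

P1 indiff ⇒ q·8+(1-q)·8 = q·1+(1-q)·9 ⇒ q(7) = (1-q)(1) ⇒ q = 1/8
P2 indiff ⇒ p·7+(1-p)·4 = p·6+(1-p)·5 ⇒ p(1) = (1-p)(1) ⇒ p = 1/2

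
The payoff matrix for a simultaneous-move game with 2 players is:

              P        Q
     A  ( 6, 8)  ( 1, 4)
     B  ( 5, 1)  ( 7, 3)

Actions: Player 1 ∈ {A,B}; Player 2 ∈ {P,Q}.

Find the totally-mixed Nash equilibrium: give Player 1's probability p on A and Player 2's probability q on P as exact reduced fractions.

(p,q) = (1/3, 6/7)

P1 indiff ⇒ q·6+(1-q)·1 = q·5+(1-q)·7 ⇒ q(1) = (1-q)(6) ⇒ q = 6/7
P2 indiff ⇒ p·8+(1-p)·1 = p·4+(1-p)·3 ⇒ p(4) = (1-p)(2) ⇒ p = 1/3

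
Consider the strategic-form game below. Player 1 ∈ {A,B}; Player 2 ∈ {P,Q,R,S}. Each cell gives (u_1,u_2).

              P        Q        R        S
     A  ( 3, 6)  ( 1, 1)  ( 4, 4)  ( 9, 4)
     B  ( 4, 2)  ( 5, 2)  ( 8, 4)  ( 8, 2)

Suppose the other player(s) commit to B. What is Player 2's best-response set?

BR_2 = {R}

u_2(P vs B) = 2
u_2(Q vs B) = 2
u_2(R vs B) = 4
u_2(S vs B) = 2
max payoff 4 at {R}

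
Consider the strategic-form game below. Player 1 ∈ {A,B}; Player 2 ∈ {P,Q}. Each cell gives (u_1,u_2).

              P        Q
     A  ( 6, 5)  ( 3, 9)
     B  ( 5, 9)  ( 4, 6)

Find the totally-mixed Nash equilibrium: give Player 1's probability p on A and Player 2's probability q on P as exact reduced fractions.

P1 mixes 3/7 on A; P2 mixes 1/2 on P

P1 indiff ⇒ q·6+(1-q)·3 = q·5+(1-q)·4 ⇒ q(1) = (1-q)(1) ⇒ q = 1/2
P2 indiff ⇒ p·5+(1-p)·9 = p·9+(1-p)·6 ⇒ p(-4) = (1-p)(-3) ⇒ p = 3/7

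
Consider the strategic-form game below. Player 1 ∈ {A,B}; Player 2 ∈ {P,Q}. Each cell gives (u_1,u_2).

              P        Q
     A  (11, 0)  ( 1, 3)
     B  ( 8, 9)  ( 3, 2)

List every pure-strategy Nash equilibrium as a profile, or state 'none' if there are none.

No pure NE.

(A,P): not NE [P2→Q gives 3>0]
(A,Q): not NE [P1→B gives 3>1]
(B,P): not NE [P1→A gives 11>8]
(B,Q): not NE [P2→P gives 9>2]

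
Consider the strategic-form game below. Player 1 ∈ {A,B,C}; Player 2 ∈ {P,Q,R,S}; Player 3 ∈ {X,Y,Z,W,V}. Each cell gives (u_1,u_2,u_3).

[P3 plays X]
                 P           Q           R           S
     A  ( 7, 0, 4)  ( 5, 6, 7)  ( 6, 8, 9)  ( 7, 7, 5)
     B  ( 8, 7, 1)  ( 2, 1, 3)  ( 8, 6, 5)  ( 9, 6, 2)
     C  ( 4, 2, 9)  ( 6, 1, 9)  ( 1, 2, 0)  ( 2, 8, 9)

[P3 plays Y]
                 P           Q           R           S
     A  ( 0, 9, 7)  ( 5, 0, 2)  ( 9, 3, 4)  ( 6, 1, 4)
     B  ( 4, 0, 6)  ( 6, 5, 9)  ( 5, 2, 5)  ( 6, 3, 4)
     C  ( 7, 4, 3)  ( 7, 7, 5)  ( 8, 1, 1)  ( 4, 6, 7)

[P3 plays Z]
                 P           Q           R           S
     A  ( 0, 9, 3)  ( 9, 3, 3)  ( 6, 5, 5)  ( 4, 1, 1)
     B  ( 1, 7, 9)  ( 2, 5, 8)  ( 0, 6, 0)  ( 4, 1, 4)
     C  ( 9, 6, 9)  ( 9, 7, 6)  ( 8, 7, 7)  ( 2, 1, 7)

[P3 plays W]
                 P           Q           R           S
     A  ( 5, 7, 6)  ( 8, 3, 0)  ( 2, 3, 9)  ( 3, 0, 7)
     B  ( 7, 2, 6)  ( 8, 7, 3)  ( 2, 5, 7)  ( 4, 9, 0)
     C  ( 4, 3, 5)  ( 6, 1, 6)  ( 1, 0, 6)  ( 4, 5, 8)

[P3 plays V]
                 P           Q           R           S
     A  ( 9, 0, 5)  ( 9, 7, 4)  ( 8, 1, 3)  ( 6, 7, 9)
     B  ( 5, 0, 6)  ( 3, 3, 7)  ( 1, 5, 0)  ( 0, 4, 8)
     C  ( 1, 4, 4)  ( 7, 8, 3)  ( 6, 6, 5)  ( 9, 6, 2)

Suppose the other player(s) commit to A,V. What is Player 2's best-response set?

BR_2 = {Q,S}

u_2(P vs A,V) = 0
u_2(Q vs A,V) = 7
u_2(R vs A,V) = 1
u_2(S vs A,V) = 7
max payoff 7 at {Q,S}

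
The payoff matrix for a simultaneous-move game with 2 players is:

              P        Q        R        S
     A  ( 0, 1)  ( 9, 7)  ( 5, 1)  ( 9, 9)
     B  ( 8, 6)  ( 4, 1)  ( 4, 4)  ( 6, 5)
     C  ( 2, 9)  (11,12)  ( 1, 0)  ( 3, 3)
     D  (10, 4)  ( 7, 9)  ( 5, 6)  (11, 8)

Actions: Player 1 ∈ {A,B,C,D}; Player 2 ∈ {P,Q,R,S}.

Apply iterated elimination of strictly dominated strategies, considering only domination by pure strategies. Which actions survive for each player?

Survivors P1:{A,C,D} P2:{Q,S}

P1 drop B (D beats it: P:10>8 Q:7>4 R:5>4 S:11>6)
P2 drop P (Q beats it: A:7>1 C:12>9 D:9>4)
P2 drop R (Q beats it: A:7>1 C:12>0 D:9>6)
P1→{A,C,D} P2→{Q,S}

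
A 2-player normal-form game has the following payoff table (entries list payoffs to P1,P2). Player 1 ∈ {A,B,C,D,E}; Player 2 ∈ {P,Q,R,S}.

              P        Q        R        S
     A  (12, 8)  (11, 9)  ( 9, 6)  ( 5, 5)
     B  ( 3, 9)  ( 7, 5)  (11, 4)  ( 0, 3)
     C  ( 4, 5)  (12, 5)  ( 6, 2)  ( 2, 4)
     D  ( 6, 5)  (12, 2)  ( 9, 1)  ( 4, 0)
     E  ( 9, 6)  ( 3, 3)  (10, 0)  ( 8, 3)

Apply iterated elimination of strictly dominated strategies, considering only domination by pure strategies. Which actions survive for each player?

IESDS → P1:{A,C,D} P2:{P,Q}

P2 drop R (P beats it: A:8>6 B:9>4 C:5>2 D:5>1 E:6>0)
P1 drop B (A beats it: P:12>3 Q:11>7 S:5>0)
P2 drop S (P beats it: A:8>5 C:5>4 D:5>0 E:6>3)
P1 drop E (A beats it: P:12>9 Q:11>3)
P1→{A,C,D} P2→{P,Q}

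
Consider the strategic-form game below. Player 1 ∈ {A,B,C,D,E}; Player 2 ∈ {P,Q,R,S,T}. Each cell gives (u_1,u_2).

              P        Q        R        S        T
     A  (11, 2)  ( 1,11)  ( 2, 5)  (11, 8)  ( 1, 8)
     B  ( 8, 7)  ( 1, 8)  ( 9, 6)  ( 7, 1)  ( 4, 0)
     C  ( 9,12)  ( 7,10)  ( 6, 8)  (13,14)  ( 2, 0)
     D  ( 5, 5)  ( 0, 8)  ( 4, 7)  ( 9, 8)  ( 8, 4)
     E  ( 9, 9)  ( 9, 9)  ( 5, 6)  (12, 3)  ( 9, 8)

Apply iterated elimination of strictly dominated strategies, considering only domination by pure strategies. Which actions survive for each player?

P1 drop D (E beats it: P:9>5 Q:9>0 R:5>4 S:12>9 T:9>8)
P2 drop R (Q beats it: A:11>5 B:8>6 C:10>8 E:9>6)
P1 drop B (E beats it: P:9>8 Q:9>1 S:12>7 T:9>4)
P2 drop T (Q beats it: A:11>8 C:10>0 E:9>8)
P1→{A,C,E} P2→{P,Q,S}

IESDS → P1:{A,C,E} P2:{P,Q,S}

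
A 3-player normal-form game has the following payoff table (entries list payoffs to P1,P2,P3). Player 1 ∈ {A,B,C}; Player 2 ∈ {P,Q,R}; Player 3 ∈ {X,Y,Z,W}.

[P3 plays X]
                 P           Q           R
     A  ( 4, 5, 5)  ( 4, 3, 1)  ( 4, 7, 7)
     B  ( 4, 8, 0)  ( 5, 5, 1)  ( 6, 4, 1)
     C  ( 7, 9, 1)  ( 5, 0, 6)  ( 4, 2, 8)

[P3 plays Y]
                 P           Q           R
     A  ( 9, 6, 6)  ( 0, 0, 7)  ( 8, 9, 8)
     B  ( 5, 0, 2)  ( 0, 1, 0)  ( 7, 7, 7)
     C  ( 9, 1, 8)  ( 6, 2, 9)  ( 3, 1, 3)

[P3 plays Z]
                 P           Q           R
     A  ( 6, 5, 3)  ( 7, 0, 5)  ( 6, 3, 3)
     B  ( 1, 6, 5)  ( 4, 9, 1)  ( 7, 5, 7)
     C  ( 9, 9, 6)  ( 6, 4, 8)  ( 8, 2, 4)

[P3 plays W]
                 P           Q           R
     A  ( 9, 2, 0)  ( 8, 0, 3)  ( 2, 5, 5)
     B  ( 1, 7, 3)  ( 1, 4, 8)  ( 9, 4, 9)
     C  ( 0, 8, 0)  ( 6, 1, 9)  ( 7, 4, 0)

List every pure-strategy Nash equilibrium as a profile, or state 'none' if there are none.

PSNE = {(A,R,Y), (C,Q,Y)}

(A,P,X): not NE [P1→C gives 7>4; P2→R gives 7>5; P3→Y gives 6>5]
(A,P,Y): not NE [P2→R gives 9>6]
(A,P,Z): not NE [P1→C gives 9>6; P3→Y gives 6>3]
(A,P,W): not NE [P2→R gives 5>2; P3→Y gives 6>0]
(A,Q,X): not NE [P1→C gives 5>4; P2→R gives 7>3; P3→Y gives 7>1]
(A,Q,Y): not NE [P1→C gives 6>0; P2→R gives 9>0]
(A,Q,Z): not NE [P2→P gives 5>0; P3→Y gives 7>5]
(A,Q,W): not NE [P2→R gives 5>0; P3→Y gives 7>3]
(A,R,X): not NE [P1→B gives 6>4; P3→Y gives 8>7]
(A,R,Y): NE
(A,R,Z): not NE [P1→C gives 8>6; P2→P gives 5>3; P3→Y gives 8>3]
(A,R,W): not NE [P1→B gives 9>2; P3→Y gives 8>5]
(B,P,X): not NE [P1→C gives 7>4; P3→Z gives 5>0]
(B,P,Y): not NE [P1→C gives 9>5; P2→R gives 7>0; P3→Z gives 5>2]
(B,P,Z): not NE [P1→C gives 9>1; P2→Q gives 9>6]
(B,P,W): not NE [P1→A gives 9>1; P3→Z gives 5>3]
(B,Q,X): not NE [P2→P gives 8>5; P3→W gives 8>1]
(B,Q,Y): not NE [P1→C gives 6>0; P2→R gives 7>1; P3→W gives 8>0]
(B,Q,Z): not NE [P1→A gives 7>4; P3→W gives 8>1]
(B,Q,W): not NE [P1→A gives 8>1; P2→P gives 7>4]
(B,R,X): not NE [P2→P gives 8>4; P3→W gives 9>1]
(B,R,Y): not NE [P1→A gives 8>7; P3→W gives 9>7]
(B,R,Z): not NE [P1→C gives 8>7; P2→Q gives 9>5; P3→W gives 9>7]
(B,R,W): not NE [P2→P gives 7>4]
(C,P,X): not NE [P3→Y gives 8>1]
(C,P,Y): not NE [P2→Q gives 2>1]
(C,P,Z): not NE [P3→Y gives 8>6]
(C,P,W): not NE [P1→A gives 9>0; P3→Y gives 8>0]
(C,Q,X): not NE [P2→P gives 9>0; P3→W gives 9>6]
(C,Q,Y): NE
(C,Q,Z): not NE [P1→A gives 7>6; P2→P gives 9>4; P3→W gives 9>8]
(C,Q,W): not NE [P1→A gives 8>6; P2→P gives 8>1]
(C,R,X): not NE [P1→B gives 6>4; P2→P gives 9>2]
(C,R,Y): not NE [P1→A gives 8>3; P2→Q gives 2>1; P3→X gives 8>3]
(C,R,Z): not NE [P2→P gives 9>2; P3→X gives 8>4]
(C,R,W): not NE [P1→B gives 9>7; P2→P gives 8>4; P3→X gives 8>0]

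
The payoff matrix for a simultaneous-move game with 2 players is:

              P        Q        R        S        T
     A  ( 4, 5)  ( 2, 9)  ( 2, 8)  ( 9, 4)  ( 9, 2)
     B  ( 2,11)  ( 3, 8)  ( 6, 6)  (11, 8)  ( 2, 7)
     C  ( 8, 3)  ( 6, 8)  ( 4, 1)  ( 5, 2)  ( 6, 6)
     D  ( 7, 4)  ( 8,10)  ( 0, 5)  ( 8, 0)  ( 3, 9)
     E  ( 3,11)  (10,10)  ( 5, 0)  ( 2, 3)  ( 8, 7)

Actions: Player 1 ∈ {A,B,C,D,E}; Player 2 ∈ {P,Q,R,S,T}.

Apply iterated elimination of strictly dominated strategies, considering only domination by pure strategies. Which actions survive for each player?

P2 drop R (Q beats it: A:9>8 B:8>6 C:8>1 D:10>5 E:10>0)
P2 drop S (P beats it: A:5>4 B:11>8 C:3>2 D:4>0 E:11>3)
P1 drop B (C beats it: P:8>2 Q:6>3 T:6>2)
P2 drop T (Q beats it: A:9>2 C:8>6 D:10>9 E:10>7)
P1 drop A (C beats it: P:8>4 Q:6>2)
P1→{C,D,E} P2→{P,Q}

Remaining: P1:{C,D,E} P2:{P,Q}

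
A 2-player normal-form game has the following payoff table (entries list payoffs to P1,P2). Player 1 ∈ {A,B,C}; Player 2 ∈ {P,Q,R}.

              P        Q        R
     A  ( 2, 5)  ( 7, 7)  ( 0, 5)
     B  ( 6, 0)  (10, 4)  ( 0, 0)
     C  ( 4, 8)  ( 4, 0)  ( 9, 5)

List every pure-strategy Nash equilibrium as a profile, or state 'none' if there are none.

(A,P): not NE [P1→B gives 6>2; P2→Q gives 7>5]
(A,Q): not NE [P1→B gives 10>7]
(A,R): not NE [P1→C gives 9>0; P2→Q gives 7>5]
(B,P): not NE [P2→Q gives 4>0]
(B,Q): NE
(B,R): not NE [P1→C gives 9>0; P2→Q gives 4>0]
(C,P): not NE [P1→B gives 6>4]
(C,Q): not NE [P1→B gives 10>4; P2→P gives 8>0]
(C,R): not NE [P2→P gives 8>5]

Nash profiles: (B,Q)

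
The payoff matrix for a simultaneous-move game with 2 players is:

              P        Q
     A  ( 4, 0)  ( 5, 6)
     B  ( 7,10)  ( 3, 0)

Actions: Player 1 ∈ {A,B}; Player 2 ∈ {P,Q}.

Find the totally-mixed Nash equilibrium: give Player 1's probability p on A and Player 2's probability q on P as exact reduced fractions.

P1 indiff ⇒ q·4+(1-q)·5 = q·7+(1-q)·3 ⇒ q(-3) = (1-q)(-2) ⇒ q = 2/5
P2 indiff ⇒ p·0+(1-p)·10 = p·6+(1-p)·0 ⇒ p(-6) = (1-p)(-10) ⇒ p = 5/8

(p,q) = (5/8, 2/5)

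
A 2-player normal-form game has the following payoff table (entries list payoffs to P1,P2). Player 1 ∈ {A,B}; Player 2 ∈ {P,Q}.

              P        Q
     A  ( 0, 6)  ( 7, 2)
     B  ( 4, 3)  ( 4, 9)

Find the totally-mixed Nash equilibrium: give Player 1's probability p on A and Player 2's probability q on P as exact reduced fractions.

(p,q) = (3/5, 3/7)

P1 indiff ⇒ q·0+(1-q)·7 = q·4+(1-q)·4 ⇒ q(-4) = (1-q)(-3) ⇒ q = 3/7
P2 indiff ⇒ p·6+(1-p)·3 = p·2+(1-p)·9 ⇒ p(4) = (1-p)(6) ⇒ p = 3/5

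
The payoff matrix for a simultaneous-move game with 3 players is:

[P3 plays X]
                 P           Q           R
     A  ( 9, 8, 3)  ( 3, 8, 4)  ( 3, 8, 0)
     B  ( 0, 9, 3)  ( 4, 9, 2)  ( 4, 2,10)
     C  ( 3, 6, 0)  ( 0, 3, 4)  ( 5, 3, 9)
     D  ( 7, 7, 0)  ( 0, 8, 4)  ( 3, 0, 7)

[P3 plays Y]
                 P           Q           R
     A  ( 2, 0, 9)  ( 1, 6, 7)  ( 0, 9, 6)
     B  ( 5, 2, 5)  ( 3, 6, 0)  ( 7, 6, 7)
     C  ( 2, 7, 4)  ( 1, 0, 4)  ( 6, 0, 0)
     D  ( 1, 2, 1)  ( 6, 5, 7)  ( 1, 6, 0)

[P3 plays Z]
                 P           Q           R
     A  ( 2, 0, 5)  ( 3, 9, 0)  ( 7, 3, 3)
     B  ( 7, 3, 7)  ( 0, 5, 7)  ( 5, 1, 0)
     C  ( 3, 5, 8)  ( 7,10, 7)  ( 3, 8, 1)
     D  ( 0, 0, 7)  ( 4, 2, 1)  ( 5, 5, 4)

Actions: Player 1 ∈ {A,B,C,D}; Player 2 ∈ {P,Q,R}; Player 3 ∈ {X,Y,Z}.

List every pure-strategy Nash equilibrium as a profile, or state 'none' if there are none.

NE set: (C,Q,Z)

(A,P,X): not NE [P3→Y gives 9>3]
(A,P,Y): not NE [P1→B gives 5>2; P2→R gives 9>0]
(A,P,Z): not NE [P1→B gives 7>2; P2→Q gives 9>0; P3→Y gives 9>5]
(A,Q,X): not NE [P1→B gives 4>3; P3→Y gives 7>4]
(A,Q,Y): not NE [P1→D gives 6>1; P2→R gives 9>6]
(A,Q,Z): not NE [P1→C gives 7>3; P3→Y gives 7>0]
(A,R,X): not NE [P1→C gives 5>3; P3→Y gives 6>0]
(A,R,Y): not NE [P1→B gives 7>0]
(A,R,Z): not NE [P2→Q gives 9>3; P3→Y gives 6>3]
(B,P,X): not NE [P1→A gives 9>0; P3→Z gives 7>3]
(B,P,Y): not NE [P2→R gives 6>2; P3→Z gives 7>5]
(B,P,Z): not NE [P2→Q gives 5>3]
(B,Q,X): not NE [P3→Z gives 7>2]
(B,Q,Y): not NE [P1→D gives 6>3; P3→Z gives 7>0]
(B,Q,Z): not NE [P1→C gives 7>0]
(B,R,X): not NE [P1→C gives 5>4; P2→Q gives 9>2]
(B,R,Y): not NE [P3→X gives 10>7]
(B,R,Z): not NE [P1→A gives 7>5; P2→Q gives 5>1; P3→X gives 10>0]
(C,P,X): not NE [P1→A gives 9>3; P3→Z gives 8>0]
(C,P,Y): not NE [P1→B gives 5>2; P3→Z gives 8>4]
(C,P,Z): not NE [P1→B gives 7>3; P2→Q gives 10>5]
(C,Q,X): not NE [P1→B gives 4>0; P2→P gives 6>3; P3→Z gives 7>4]
(C,Q,Y): not NE [P1→D gives 6>1; P2→P gives 7>0; P3→Z gives 7>4]
(C,Q,Z): NE
(C,R,X): not NE [P2→P gives 6>3]
(C,R,Y): not NE [P1→B gives 7>6; P2→P gives 7>0; P3→X gives 9>0]
(C,R,Z): not NE [P1→A gives 7>3; P2→Q gives 10>8; P3→X gives 9>1]
(D,P,X): not NE [P1→A gives 9>7; P2→Q gives 8>7; P3→Z gives 7>0]
(D,P,Y): not NE [P1→B gives 5>1; P2→R gives 6>2; P3→Z gives 7>1]
(D,P,Z): not NE [P1→B gives 7>0; P2→R gives 5>0]
(D,Q,X): not NE [P1→B gives 4>0; P3→Y gives 7>4]
(D,Q,Y): not NE [P2→R gives 6>5]
(D,Q,Z): not NE [P1→C gives 7>4; P2→R gives 5>2; P3→Y gives 7>1]
(D,R,X): not NE [P1→C gives 5>3; P2→Q gives 8>0]
(D,R,Y): not NE [P1→B gives 7>1; P3→X gives 7>0]
(D,R,Z): not NE [P1→A gives 7>5; P3→X gives 7>4]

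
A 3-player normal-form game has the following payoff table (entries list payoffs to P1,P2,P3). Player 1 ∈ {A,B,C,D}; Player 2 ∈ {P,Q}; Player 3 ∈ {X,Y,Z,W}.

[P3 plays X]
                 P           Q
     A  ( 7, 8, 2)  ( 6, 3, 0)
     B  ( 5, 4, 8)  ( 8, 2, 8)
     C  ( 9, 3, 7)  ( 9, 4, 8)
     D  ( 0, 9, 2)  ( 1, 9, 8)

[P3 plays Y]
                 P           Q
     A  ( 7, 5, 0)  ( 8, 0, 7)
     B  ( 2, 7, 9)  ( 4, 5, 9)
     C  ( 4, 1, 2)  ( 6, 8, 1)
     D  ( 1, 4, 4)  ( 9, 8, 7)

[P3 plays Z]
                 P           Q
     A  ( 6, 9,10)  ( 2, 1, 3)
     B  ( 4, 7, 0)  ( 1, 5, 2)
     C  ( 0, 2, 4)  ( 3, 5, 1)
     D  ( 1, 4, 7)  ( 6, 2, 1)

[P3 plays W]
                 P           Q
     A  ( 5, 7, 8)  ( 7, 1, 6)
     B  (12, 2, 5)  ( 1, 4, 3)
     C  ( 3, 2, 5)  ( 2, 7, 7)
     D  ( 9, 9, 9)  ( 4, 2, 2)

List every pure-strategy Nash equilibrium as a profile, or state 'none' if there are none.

(A,P,X): not NE [P1→C gives 9>7; P3→Z gives 10>2]
(A,P,Y): not NE [P3→Z gives 10>0]
(A,P,Z): NE
(A,P,W): not NE [P1→B gives 12>5; P3→Z gives 10>8]
(A,Q,X): not NE [P1→C gives 9>6; P2→P gives 8>3; P3→Y gives 7>0]
(A,Q,Y): not NE [P1→D gives 9>8; P2→P gives 5>0]
(A,Q,Z): not NE [P1→D gives 6>2; P2→P gives 9>1; P3→Y gives 7>3]
(A,Q,W): not NE [P2→P gives 7>1; P3→Y gives 7>6]
(B,P,X): not NE [P1→C gives 9>5; P3→Y gives 9>8]
(B,P,Y): not NE [P1→A gives 7>2]
(B,P,Z): not NE [P1→A gives 6>4; P3→Y gives 9>0]
(B,P,W): not NE [P2→Q gives 4>2; P3→Y gives 9>5]
(B,Q,X): not NE [P1→C gives 9>8; P2→P gives 4>2; P3→Y gives 9>8]
(B,Q,Y): not NE [P1→D gives 9>4; P2→P gives 7>5]
(B,Q,Z): not NE [P1→D gives 6>1; P2→P gives 7>5; P3→Y gives 9>2]
(B,Q,W): not NE [P1→A gives 7>1; P3→Y gives 9>3]
(C,P,X): not NE [P2→Q gives 4>3]
(C,P,Y): not NE [P1→A gives 7>4; P2→Q gives 8>1; P3→X gives 7>2]
(C,P,Z): not NE [P1→A gives 6>0; P2→Q gives 5>2; P3→X gives 7>4]
(C,P,W): not NE [P1→B gives 12>3; P2→Q gives 7>2; P3→X gives 7>5]
(C,Q,X): NE
(C,Q,Y): not NE [P1→D gives 9>6; P3→X gives 8>1]
(C,Q,Z): not NE [P1→D gives 6>3; P3→X gives 8>1]
(C,Q,W): not NE [P1→A gives 7>2; P3→X gives 8>7]
(D,P,X): not NE [P1→C gives 9>0; P3→W gives 9>2]
(D,P,Y): not NE [P1→A gives 7>1; P2→Q gives 8>4; P3→W gives 9>4]
(D,P,Z): not NE [P1→A gives 6>1; P3→W gives 9>7]
(D,P,W): not NE [P1→B gives 12>9]
(D,Q,X): not NE [P1→C gives 9>1]
(D,Q,Y): not NE [P3→X gives 8>7]
(D,Q,Z): not NE [P2→P gives 4>2; P3→X gives 8>1]
(D,Q,W): not NE [P1→A gives 7>4; P2→P gives 9>2; P3→X gives 8>2]

Nash profiles: (A,P,Z), (C,Q,X)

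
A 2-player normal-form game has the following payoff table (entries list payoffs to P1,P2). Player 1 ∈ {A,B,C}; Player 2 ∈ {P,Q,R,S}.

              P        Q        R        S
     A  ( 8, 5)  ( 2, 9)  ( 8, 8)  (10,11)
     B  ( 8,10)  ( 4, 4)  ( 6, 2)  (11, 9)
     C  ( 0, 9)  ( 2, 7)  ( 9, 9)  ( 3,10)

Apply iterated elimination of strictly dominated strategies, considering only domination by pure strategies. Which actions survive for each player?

P2 drop Q (S beats it: A:11>9 B:9>4 C:10>7)
P2 drop R (S beats it: A:11>8 B:9>2 C:10>9)
P1 drop C (A beats it: P:8>0 S:10>3)
P1→{A,B} P2→{P,S}

IESDS → P1:{A,B} P2:{P,S}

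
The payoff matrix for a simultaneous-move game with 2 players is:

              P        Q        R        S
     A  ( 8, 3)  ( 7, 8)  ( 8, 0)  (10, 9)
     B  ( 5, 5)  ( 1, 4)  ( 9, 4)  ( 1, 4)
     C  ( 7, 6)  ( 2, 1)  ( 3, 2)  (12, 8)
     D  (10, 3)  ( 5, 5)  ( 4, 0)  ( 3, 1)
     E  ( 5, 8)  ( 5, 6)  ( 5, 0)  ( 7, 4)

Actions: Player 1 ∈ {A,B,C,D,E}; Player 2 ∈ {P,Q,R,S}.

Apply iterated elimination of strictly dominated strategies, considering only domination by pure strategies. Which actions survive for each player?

IESDS → P1:{A,C,D} P2:{P,Q,S}

P1 drop E (A beats it: P:8>5 Q:7>5 R:8>5 S:10>7)
P2 drop R (P beats it: A:3>0 B:5>4 C:6>2 D:3>0)
P1 drop B (A beats it: P:8>5 Q:7>1 S:10>1)
P1→{A,C,D} P2→{P,Q,S}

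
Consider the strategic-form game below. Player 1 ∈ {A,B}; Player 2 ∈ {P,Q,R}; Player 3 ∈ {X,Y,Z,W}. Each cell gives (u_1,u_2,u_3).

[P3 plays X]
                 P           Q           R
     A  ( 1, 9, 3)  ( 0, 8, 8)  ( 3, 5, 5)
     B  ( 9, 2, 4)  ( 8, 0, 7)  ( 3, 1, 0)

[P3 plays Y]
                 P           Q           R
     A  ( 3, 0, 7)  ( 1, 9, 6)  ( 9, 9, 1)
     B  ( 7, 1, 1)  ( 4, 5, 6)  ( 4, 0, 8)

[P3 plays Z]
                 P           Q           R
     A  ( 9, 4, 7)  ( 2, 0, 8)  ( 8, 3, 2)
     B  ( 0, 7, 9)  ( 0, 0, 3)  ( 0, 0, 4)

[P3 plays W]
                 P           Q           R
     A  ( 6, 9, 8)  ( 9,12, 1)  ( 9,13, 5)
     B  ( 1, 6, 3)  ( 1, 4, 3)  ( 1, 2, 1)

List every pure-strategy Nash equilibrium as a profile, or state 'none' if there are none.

PSNE = {(A,R,W)}

(A,P,X): not NE [P1→B gives 9>1; P3→W gives 8>3]
(A,P,Y): not NE [P1→B gives 7>3; P2→R gives 9>0; P3→W gives 8>7]
(A,P,Z): not NE [P3→W gives 8>7]
(A,P,W): not NE [P2→R gives 13>9]
(A,Q,X): not NE [P1→B gives 8>0; P2→P gives 9>8]
(A,Q,Y): not NE [P1→B gives 4>1; P3→Z gives 8>6]
(A,Q,Z): not NE [P2→P gives 4>0]
(A,Q,W): not NE [P2→R gives 13>12; P3→Z gives 8>1]
(A,R,X): not NE [P2→P gives 9>5]
(A,R,Y): not NE [P3→W gives 5>1]
(A,R,Z): not NE [P2→P gives 4>3; P3→W gives 5>2]
(A,R,W): NE
(B,P,X): not NE [P3→Z gives 9>4]
(B,P,Y): not NE [P2→Q gives 5>1; P3→Z gives 9>1]
(B,P,Z): not NE [P1→A gives 9>0]
(B,P,W): not NE [P1→A gives 6>1; P3→Z gives 9>3]
(B,Q,X): not NE [P2→P gives 2>0]
(B,Q,Y): not NE [P3→X gives 7>6]
(B,Q,Z): not NE [P1→A gives 2>0; P2→P gives 7>0; P3→X gives 7>3]
(B,Q,W): not NE [P1→A gives 9>1; P2→P gives 6>4; P3→X gives 7>3]
(B,R,X): not NE [P2→P gives 2>1; P3→Y gives 8>0]
(B,R,Y): not NE [P1→A gives 9>4; P2→Q gives 5>0]
(B,R,Z): not NE [P1→A gives 8>0; P2→P gives 7>0; P3→Y gives 8>4]
(B,R,W): not NE [P1→A gives 9>1; P2→P gives 6>2; P3→Y gives 8>1]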